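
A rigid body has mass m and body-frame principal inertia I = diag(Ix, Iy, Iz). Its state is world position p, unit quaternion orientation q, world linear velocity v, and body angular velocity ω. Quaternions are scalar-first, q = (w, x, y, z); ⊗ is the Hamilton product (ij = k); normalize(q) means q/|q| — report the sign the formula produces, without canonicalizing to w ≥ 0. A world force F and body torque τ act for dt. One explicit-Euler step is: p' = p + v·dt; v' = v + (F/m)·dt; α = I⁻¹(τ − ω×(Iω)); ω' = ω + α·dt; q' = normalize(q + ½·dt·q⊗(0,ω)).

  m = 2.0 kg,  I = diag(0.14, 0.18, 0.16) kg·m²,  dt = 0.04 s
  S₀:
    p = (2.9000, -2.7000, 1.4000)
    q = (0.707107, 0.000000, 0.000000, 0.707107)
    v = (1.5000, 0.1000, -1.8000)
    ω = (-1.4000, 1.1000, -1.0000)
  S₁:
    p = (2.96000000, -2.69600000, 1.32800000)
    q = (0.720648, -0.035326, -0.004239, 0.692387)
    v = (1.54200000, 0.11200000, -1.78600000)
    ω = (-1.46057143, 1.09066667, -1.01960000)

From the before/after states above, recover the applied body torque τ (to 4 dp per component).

τ = (-0.1900, -0.0700, -0.1400)

Δω = ω₁−ω₀ = (-0.06057143, -0.00933333, -0.01960000)
I·α + gyro = (-0.1900, -0.0700, -0.1400)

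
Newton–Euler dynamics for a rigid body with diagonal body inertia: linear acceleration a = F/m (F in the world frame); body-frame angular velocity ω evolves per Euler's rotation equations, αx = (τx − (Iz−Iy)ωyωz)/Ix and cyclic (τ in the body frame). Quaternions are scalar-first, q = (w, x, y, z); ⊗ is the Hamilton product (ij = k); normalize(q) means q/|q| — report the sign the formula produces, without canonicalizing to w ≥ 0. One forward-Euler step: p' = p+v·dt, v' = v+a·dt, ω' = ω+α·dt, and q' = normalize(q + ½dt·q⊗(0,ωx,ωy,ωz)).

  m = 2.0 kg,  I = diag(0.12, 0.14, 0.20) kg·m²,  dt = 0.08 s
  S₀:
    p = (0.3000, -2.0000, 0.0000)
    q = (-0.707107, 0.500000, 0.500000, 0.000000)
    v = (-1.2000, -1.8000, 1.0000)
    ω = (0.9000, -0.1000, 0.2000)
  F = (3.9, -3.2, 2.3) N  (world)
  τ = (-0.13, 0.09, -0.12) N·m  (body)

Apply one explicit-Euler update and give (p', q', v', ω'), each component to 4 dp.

p' = (0.2040, -2.1440, 0.0800)
q' = (-0.7226, 0.4782, 0.4985, -0.0256)
v' = (-1.0440, -1.9280, 1.0920)
ω' = (0.8141, -0.0403, 0.1527)

ω×(Iω) gyroscopic = (-0.0012, -0.0144, -0.0018)
α = I⁻¹(τ − ω×Iω) = (-1.0733, 0.7457, -0.5910)
ω' = ω + α·dt = (0.8141, -0.0403, 0.1527)
Hamilton product q⊗(0,ω) = (-0.4000000, -0.5363963, -0.0292893, -0.6414214)
q' = normalize(q + ½dt·q⊗(0,ω)) = (-0.7226, 0.4782, 0.4985, -0.0256)
linear accel F/m = (1.9500, -1.6000, 1.1500)
p + v·dt = (0.2040, -2.1440, 0.0800)
new velocity v' = (-1.0440, -1.9280, 1.0920)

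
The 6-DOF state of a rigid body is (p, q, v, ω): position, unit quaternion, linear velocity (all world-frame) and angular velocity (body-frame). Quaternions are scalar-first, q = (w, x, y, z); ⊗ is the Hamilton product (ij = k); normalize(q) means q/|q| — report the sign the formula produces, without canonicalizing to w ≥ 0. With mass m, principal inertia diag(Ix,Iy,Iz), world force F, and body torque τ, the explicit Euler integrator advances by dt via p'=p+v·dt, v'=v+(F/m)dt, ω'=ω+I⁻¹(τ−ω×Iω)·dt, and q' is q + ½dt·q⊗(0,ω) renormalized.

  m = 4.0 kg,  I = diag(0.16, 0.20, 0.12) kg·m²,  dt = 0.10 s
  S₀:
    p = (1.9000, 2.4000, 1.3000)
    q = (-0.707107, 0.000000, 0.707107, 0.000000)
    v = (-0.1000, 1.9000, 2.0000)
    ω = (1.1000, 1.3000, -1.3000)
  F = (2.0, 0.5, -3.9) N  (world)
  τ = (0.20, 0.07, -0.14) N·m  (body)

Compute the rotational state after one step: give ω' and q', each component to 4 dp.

ω' = (1.1405, 1.3636, -1.4643)
q' = (-0.7488, -0.0844, 0.6574, 0.0070)

ω×(Iω) gyroscopic = (0.1352, -0.0572, 0.0572)
angular accel α = (0.4050, 0.6360, -1.6433)
ω' = ω + α·dt = (1.1405, 1.3636, -1.4643)
Hamilton product q⊗(0,ω) = (-0.9192391, -1.6970568, -0.9192391, 0.1414214)
q' = normalize(q + ½dt·q⊗(0,ω)) = (-0.7488, -0.0844, 0.6574, 0.0070)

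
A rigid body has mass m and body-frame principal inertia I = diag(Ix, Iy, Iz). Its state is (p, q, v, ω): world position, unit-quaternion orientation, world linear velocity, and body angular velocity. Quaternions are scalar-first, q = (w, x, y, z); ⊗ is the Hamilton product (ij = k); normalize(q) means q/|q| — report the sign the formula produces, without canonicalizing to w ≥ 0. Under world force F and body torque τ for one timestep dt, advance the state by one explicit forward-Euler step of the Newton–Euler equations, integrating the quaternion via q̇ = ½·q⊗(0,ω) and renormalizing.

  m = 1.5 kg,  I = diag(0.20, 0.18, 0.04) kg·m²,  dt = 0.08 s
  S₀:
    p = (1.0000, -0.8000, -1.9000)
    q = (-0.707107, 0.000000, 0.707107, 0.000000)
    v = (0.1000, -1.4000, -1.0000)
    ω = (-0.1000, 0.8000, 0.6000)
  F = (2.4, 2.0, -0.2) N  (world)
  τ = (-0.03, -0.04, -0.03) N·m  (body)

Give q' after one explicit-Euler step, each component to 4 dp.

q' = (-0.7291, 0.0198, 0.6839, -0.0141)

q⊗(0,ω) = (-0.5656856, 0.4949749, -0.5656856, -0.3535535)
q + ½dt·q⊗(0,ω), renormalized = (-0.7291, 0.0198, 0.6839, -0.0141)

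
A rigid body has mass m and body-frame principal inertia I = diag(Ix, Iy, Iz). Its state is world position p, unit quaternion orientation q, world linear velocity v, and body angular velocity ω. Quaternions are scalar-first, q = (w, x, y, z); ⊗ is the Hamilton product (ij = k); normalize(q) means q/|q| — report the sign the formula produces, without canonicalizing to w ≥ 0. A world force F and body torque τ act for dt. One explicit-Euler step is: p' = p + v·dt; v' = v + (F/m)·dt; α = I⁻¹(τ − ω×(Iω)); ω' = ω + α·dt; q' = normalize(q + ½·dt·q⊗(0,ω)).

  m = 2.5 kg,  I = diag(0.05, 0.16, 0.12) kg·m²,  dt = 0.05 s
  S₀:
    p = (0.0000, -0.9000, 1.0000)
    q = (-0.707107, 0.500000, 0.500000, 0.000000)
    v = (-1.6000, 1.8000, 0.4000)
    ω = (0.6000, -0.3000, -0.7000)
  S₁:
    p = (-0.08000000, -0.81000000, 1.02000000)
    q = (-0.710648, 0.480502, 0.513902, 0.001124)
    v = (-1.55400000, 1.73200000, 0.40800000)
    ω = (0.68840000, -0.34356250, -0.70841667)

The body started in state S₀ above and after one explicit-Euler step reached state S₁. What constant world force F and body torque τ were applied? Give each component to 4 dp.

F = (2.3000, -3.4000, 0.4000)
τ = (0.0800, -0.1100, -0.0400)

ω₁ − ω₀ = (0.08840000, -0.04356250, -0.00841667)
precession coupling = (-0.0084, 0.0294, -0.0198)
τ = I·(Δω/dt) + ω₀×(Iω₀) = (0.0800, -0.1100, -0.0400)
velocity change Δv = (0.04600000, -0.06800000, 0.00800000)
applied force F = (2.3000, -3.4000, 0.4000)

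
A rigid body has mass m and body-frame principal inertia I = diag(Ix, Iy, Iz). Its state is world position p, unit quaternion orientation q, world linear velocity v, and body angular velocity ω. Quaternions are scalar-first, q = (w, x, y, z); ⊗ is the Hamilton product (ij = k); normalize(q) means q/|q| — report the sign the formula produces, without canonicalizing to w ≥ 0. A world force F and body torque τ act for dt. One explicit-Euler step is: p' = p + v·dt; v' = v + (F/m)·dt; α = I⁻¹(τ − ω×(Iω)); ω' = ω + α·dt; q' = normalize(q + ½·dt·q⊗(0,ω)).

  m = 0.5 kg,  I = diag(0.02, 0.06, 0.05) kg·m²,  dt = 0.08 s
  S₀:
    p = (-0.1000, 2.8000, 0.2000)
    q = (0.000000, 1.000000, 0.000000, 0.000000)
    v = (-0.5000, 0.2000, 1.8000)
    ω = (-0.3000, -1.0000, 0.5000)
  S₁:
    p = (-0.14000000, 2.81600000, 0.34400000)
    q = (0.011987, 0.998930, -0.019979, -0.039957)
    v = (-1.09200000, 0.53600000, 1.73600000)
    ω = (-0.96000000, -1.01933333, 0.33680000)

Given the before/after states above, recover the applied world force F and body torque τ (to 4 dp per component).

F = (-3.7000, 2.1000, -0.4000)
τ = (-0.1600, -0.0100, -0.0900)

v₁ − v₀ = (-0.59200000, 0.33600000, -0.06400000)
applied force F = (-3.7000, 2.1000, -0.4000)
ω₁ − ω₀ = (-0.66000000, -0.01933333, -0.16320000)
τ = I·(Δω/dt) + ω₀×(Iω₀) = (-0.1600, -0.0100, -0.0900)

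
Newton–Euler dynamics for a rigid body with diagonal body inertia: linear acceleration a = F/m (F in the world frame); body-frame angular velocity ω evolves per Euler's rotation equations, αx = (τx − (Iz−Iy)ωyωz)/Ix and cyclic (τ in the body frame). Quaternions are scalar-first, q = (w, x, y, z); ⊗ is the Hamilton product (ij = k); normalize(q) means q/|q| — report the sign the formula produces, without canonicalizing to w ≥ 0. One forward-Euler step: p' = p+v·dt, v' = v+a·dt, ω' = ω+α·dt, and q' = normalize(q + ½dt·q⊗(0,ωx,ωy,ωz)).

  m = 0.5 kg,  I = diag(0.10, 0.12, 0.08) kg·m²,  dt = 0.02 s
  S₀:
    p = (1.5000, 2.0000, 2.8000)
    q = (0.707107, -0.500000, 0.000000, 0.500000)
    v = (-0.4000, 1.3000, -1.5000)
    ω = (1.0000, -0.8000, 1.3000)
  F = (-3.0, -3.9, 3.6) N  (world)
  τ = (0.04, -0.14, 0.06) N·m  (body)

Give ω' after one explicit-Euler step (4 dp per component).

ω' = (0.9997, -0.8277, 1.3190)

angular accel α = (-0.0160, -1.3833, 0.9500)
ω + α·dt = (0.9997, -0.8277, 1.3190)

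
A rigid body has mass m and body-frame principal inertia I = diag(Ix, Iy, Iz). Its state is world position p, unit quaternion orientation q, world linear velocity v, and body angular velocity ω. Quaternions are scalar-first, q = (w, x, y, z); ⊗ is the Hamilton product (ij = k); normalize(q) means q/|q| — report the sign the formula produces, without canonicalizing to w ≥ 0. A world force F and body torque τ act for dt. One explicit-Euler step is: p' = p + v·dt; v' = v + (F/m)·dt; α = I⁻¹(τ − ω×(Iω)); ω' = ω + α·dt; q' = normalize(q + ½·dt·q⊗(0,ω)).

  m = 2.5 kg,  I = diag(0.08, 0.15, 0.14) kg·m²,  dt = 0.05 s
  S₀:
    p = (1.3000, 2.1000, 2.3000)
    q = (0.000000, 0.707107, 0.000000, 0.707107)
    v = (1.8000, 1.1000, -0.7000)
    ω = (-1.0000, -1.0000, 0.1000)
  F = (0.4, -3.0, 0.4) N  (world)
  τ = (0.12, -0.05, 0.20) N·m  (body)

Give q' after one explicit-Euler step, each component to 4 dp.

q⊗(0,ω) = (0.6363963, 0.7071070, -0.7778177, -0.7071070)
q + ½dt·q⊗(0,ω), renormalized = (0.0159, 0.7243, -0.0194, 0.6890)

q' = (0.0159, 0.7243, -0.0194, 0.6890)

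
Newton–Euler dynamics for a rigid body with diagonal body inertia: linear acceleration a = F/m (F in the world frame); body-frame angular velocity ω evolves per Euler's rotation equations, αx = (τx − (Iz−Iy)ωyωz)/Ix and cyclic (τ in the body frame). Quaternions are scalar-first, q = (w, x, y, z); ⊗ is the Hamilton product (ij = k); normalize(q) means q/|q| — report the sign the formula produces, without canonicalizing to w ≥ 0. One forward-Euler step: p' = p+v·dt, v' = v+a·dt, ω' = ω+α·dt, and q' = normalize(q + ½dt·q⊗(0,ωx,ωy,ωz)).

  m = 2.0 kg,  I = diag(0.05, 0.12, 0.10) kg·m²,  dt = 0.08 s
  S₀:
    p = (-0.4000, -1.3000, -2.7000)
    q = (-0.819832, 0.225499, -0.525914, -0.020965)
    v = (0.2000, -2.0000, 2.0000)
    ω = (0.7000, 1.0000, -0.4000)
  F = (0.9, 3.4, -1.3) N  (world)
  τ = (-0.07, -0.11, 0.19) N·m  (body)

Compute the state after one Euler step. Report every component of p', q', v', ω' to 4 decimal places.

p' = (-0.3840, -1.4600, -2.5400)
q' = (-0.8044, 0.2115, -0.5550, 0.0159)
v' = (0.2360, -1.8640, 1.9480)
ω' = (0.5752, 0.9173, -0.2872)

gyro term ω×Iω = (0.0080, 0.0140, 0.0490)
(τ − ω×Iω)/I = (-1.5600, -1.0333, 1.4100)
new body rate ω' = (0.5752, 0.9173, -0.2872)
q⊗(0,ω) = (0.3596787, -0.3425518, -0.7443079, 0.9215716)
q + ½dt·q⊗(0,ω), renormalized = (-0.8044, 0.2115, -0.5550, 0.0159)
new position p' = (-0.3840, -1.4600, -2.5400)
v + (F/m)dt = (0.2360, -1.8640, 1.9480)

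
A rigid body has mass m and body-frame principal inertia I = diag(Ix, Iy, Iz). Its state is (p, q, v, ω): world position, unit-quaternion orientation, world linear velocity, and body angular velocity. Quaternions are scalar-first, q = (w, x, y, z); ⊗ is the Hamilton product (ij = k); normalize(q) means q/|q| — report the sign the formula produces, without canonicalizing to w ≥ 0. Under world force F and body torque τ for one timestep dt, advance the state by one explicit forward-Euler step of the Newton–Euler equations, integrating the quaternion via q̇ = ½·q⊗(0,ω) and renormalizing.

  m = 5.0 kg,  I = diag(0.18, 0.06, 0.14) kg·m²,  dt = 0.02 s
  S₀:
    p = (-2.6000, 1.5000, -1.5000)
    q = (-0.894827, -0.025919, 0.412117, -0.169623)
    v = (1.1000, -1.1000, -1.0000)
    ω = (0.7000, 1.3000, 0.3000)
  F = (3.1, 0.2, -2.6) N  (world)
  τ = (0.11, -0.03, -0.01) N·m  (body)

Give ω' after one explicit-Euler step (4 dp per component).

ω×(Iω) gyroscopic = (0.0312, 0.0084, -0.1092)
angular accel α = (0.4378, -0.6400, 0.7086)
new body rate ω' = (0.7088, 1.2872, 0.3142)

ω' = (0.7088, 1.2872, 0.3142)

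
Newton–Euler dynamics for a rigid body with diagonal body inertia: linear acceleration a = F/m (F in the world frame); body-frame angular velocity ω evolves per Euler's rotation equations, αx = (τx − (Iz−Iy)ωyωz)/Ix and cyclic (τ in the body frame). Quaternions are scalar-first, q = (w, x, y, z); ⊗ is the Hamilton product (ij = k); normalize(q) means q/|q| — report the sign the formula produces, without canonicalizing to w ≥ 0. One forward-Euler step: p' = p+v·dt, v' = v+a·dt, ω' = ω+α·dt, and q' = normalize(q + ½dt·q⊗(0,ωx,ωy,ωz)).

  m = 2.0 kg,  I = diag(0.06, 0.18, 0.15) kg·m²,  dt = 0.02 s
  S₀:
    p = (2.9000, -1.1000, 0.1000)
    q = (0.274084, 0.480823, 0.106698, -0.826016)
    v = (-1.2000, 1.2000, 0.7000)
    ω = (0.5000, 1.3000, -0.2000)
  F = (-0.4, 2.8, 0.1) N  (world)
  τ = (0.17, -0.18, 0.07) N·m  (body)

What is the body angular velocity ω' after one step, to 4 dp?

angular accel α = (2.7033, -1.0500, -0.0533)
ω + α·dt = (0.5541, 1.2790, -0.2011)

ω' = (0.5541, 1.2790, -0.2011)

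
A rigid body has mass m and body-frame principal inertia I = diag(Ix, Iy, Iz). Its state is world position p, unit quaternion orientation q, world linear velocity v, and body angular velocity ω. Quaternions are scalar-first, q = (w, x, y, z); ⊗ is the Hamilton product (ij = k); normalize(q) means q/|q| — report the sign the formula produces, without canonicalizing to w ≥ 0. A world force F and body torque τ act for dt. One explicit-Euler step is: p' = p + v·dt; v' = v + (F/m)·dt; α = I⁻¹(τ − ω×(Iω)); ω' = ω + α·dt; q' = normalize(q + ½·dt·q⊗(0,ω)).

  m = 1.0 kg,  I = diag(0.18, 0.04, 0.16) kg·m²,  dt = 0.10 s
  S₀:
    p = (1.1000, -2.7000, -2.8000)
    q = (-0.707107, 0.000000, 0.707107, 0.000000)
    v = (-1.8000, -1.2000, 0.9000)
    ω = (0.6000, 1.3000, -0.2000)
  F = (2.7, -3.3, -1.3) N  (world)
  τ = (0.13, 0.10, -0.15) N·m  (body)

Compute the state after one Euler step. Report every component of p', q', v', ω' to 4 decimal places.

p' = (0.9200, -2.8200, -2.7100)
q' = (-0.7511, -0.0282, 0.6594, -0.0141)
v' = (-1.5300, -1.5300, 0.7700)
ω' = (0.6896, 1.5560, -0.2255)

p + v·dt = (0.9200, -2.8200, -2.7100)
v + (F/m)dt = (-1.5300, -1.5300, 0.7700)
gyro term ω×Iω = (-0.0312, -0.0024, -0.1092)
α = I⁻¹(τ − ω×Iω) = (0.8956, 2.5600, -0.2550)
new body rate ω' = (0.6896, 1.5560, -0.2255)
q⊗(0,ω) = (-0.9192391, -0.5656856, -0.9192391, -0.2828428)
q' = normalize(q + ½dt·q⊗(0,ω)) = (-0.7511, -0.0282, 0.6594, -0.0141)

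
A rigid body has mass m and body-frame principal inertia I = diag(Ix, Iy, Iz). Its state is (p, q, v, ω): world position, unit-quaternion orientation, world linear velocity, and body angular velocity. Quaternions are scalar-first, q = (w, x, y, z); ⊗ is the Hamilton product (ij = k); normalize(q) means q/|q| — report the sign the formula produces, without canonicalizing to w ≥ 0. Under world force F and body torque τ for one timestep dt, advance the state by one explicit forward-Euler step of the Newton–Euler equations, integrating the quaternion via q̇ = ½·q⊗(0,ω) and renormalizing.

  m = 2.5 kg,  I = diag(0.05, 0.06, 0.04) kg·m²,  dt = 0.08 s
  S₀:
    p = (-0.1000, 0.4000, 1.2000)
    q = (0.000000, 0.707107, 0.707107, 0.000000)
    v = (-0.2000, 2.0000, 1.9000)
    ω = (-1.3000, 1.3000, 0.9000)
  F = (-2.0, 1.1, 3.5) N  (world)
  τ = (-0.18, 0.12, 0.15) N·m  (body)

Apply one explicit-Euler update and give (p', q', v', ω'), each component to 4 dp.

p' = (-0.1160, 0.5600, 1.3520)
q' = (0.0000, 0.7301, 0.6794, 0.0733)
v' = (-0.2640, 2.0352, 2.0120)
ω' = (-1.5506, 1.4756, 1.2338)

(τ − ω×Iω)/I = (-3.1320, 2.1950, 4.1725)
ω' = ω + α·dt = (-1.5506, 1.4756, 1.2338)
Hamilton product q⊗(0,ω) = (0.0000000, 0.6363963, -0.6363963, 1.8384782)
q' = normalize(q + ½dt·q⊗(0,ω)) = (0.0000, 0.7301, 0.6794, 0.0733)
a = (-0.8000, 0.4400, 1.4000)
p' = p + v·dt = (-0.1160, 0.5600, 1.3520)
v' = v + a·dt = (-0.2640, 2.0352, 2.0120)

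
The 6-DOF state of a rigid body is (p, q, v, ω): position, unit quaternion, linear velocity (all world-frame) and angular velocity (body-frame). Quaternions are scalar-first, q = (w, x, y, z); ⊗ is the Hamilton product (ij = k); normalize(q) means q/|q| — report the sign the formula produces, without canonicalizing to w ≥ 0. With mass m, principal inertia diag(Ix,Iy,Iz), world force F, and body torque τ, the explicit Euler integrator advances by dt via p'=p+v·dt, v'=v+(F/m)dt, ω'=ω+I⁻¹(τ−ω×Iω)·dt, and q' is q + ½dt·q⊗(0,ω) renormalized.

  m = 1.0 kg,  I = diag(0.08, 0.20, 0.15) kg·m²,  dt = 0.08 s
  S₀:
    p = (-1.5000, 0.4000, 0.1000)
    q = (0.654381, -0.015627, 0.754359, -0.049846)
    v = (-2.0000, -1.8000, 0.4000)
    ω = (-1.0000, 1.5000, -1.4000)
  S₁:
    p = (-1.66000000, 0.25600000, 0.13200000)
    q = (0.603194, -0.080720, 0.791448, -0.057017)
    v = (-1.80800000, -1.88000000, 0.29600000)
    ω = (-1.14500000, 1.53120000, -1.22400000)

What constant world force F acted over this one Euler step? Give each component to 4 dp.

F = (2.4000, -1.0000, -1.3000)

v₁ − v₀ = (0.19200000, -0.08000000, -0.10400000)
F = m·Δv/dt = (2.4000, -1.0000, -1.3000)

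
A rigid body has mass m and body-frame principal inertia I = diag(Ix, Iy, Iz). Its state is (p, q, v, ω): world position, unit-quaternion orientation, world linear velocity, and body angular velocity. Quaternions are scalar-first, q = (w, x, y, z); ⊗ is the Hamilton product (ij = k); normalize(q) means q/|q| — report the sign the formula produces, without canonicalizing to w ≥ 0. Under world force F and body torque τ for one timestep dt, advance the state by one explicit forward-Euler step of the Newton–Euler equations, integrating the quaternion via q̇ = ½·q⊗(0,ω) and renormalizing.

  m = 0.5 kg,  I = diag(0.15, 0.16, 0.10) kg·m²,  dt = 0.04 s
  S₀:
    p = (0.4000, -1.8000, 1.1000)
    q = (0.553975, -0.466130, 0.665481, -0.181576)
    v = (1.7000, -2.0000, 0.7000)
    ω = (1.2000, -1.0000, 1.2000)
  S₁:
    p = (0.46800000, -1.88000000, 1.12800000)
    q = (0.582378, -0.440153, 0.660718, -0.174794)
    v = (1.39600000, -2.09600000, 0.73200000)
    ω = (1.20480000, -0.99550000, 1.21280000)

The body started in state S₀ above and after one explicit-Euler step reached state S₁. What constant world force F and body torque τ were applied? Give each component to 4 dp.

v₁ − v₀ = (-0.30400000, -0.09600000, 0.03200000)
applied force F = (-3.8000, -1.2000, 0.4000)
Δω = ω₁−ω₀ = (0.00480000, 0.00450000, 0.01280000)
I·α + gyro = (0.0900, 0.0900, 0.0200)

F = (-3.8000, -1.2000, 0.4000)
τ = (0.0900, 0.0900, 0.0200)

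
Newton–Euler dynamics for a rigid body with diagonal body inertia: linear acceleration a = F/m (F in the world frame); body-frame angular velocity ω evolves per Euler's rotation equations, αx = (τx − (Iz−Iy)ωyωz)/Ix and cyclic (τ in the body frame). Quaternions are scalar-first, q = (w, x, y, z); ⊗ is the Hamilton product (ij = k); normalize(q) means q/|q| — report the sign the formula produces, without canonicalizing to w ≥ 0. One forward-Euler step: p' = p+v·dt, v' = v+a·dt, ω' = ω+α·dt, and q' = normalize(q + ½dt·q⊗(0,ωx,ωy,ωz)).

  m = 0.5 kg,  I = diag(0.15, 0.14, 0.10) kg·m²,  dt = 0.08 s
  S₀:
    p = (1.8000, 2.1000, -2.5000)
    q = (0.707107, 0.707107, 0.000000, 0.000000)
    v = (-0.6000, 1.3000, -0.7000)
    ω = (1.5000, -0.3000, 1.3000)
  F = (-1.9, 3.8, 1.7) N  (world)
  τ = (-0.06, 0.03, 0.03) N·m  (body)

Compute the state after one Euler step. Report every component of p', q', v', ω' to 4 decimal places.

p' = (1.7520, 2.2040, -2.5560)
q' = (0.6625, 0.7471, -0.0451, 0.0282)
v' = (-0.9040, 1.9080, -0.4280)
ω' = (1.4597, -0.3386, 1.3204)

(τ − ω×Iω)/I = (-0.5040, -0.4821, 0.2550)
ω' = ω + α·dt = (1.4597, -0.3386, 1.3204)
q⊗(0,ω) = (-1.0606605, 1.0606605, -1.1313712, 0.7071070)
q' = normalize(q + ½dt·q⊗(0,ω)) = (0.6625, 0.7471, -0.0451, 0.0282)
p' = p + v·dt = (1.7520, 2.2040, -2.5560)
v + (F/m)dt = (-0.9040, 1.9080, -0.4280)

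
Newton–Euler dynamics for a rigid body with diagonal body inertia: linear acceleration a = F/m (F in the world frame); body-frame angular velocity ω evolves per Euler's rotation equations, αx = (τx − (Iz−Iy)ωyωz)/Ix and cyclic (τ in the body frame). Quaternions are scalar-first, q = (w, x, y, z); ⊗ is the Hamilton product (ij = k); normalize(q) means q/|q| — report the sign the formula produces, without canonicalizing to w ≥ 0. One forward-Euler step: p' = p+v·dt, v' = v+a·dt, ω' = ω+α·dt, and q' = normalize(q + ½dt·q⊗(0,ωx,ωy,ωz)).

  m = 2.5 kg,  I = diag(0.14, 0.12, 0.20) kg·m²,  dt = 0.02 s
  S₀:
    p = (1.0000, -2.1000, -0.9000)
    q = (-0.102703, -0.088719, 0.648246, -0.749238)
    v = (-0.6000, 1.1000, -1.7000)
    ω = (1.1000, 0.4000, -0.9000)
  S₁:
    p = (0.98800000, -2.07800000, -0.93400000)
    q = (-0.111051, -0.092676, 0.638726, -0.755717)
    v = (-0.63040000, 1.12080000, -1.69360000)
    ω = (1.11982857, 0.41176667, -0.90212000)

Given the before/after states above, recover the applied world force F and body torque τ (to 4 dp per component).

F = (-3.8000, 2.6000, 0.8000)
τ = (0.1100, 0.1300, -0.0300)

ω₁ − ω₀ = (0.01982857, 0.01176667, -0.00212000)
τ = I·(Δω/dt) + ω₀×(Iω₀) = (0.1100, 0.1300, -0.0300)
velocity change Δv = (-0.03040000, 0.02080000, 0.00640000)
m·(v₁−v₀)/dt = (-3.8000, 2.6000, 0.8000)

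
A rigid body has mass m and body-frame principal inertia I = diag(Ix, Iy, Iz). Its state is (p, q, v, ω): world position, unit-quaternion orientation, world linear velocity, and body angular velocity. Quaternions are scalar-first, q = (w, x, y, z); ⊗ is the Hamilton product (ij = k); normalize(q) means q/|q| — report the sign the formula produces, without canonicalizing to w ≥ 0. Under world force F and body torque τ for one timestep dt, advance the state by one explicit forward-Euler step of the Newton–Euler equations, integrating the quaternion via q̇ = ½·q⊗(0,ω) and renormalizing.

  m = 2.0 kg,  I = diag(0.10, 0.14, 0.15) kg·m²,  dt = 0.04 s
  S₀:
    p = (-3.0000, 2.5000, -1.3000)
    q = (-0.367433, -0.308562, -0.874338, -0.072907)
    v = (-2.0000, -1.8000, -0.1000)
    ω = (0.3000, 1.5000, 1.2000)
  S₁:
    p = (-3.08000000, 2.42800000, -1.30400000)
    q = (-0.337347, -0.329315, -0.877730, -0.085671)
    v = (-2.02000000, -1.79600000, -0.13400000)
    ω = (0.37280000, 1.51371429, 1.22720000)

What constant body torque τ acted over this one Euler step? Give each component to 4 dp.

τ = (0.2000, 0.0300, 0.1200)

Δω = ω₁−ω₀ = (0.07280000, 0.01371429, 0.02720000)
I·α + gyro = (0.2000, 0.0300, 0.1200)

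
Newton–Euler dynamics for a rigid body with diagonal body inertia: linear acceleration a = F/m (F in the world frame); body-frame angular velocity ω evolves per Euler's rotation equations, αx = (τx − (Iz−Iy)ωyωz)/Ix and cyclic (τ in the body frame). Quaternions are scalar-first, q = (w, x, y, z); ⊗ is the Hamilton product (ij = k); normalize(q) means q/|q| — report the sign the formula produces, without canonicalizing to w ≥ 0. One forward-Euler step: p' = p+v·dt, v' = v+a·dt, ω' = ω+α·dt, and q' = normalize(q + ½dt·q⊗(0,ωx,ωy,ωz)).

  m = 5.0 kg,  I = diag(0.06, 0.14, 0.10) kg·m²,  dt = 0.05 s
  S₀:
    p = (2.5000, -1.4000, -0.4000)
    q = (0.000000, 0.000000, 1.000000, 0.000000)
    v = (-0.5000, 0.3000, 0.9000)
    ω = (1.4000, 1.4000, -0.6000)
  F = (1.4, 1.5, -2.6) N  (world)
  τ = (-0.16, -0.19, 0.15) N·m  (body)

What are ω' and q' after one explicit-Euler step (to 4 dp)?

α = I⁻¹(τ − ω×Iω) = (-3.2267, -1.5971, -0.0680)
ω + α·dt = (1.2387, 1.3201, -0.6034)
q⊗(0,ω) = (-1.4000000, -0.6000000, 0.0000000, -1.4000000)
q' = normalize(q + ½dt·q⊗(0,ω)) = (-0.0350, -0.0150, 0.9987, -0.0350)

ω' = (1.2387, 1.3201, -0.6034)
q' = (-0.0350, -0.0150, 0.9987, -0.0350)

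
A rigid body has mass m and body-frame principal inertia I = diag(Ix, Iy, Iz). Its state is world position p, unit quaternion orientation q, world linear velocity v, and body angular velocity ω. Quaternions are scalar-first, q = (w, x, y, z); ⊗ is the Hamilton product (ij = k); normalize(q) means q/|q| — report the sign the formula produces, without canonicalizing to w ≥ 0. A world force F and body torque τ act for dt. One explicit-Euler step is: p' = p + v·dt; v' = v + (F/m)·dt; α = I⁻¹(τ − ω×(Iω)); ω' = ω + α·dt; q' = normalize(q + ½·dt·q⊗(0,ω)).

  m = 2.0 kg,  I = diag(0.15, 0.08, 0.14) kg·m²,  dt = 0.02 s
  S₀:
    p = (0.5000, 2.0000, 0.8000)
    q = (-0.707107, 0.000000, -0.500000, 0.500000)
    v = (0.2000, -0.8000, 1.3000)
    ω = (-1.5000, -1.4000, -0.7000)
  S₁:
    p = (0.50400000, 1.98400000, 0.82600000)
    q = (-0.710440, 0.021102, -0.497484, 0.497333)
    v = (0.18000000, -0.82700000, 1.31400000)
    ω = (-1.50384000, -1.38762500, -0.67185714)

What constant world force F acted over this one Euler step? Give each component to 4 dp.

F = (-2.0000, -2.7000, 1.4000)

v₁ − v₀ = (-0.02000000, -0.02700000, 0.01400000)
m·(v₁−v₀)/dt = (-2.0000, -2.7000, 1.4000)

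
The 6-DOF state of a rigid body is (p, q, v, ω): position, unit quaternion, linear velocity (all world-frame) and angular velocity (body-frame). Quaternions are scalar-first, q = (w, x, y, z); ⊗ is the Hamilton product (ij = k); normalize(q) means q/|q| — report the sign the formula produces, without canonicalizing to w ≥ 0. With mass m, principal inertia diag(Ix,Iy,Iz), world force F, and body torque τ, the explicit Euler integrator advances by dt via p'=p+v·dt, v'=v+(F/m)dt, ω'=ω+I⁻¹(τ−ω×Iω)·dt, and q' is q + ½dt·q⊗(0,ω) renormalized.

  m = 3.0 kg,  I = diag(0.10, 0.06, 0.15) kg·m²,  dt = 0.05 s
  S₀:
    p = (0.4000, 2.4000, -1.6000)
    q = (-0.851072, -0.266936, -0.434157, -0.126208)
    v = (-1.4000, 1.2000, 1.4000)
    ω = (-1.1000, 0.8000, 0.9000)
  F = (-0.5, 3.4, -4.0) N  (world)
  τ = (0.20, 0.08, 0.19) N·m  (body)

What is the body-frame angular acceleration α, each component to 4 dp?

gyro term ω×Iω = (0.0648, 0.0495, 0.0352)
(τ − ω×Iω)/I = (1.3520, 0.5083, 1.0320)

α = (1.3520, 0.5083, 1.0320)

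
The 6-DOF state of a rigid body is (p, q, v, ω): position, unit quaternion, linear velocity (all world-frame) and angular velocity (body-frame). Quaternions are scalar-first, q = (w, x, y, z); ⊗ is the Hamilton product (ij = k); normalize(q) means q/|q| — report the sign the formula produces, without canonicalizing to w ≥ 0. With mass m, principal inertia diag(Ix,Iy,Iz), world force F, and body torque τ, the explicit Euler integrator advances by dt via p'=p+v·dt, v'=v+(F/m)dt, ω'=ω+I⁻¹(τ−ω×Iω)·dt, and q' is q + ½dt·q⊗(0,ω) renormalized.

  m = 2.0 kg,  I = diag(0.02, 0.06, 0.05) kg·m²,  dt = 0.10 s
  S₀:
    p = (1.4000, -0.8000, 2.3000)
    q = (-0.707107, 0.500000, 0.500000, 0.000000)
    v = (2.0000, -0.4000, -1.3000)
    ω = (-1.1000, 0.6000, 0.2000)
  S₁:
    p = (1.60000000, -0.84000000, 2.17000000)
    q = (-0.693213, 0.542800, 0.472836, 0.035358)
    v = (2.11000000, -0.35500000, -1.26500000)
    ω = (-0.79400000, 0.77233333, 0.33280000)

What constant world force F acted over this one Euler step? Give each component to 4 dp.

F = (2.2000, 0.9000, 0.7000)

v₁ − v₀ = (0.11000000, 0.04500000, 0.03500000)
applied force F = (2.2000, 0.9000, 0.7000)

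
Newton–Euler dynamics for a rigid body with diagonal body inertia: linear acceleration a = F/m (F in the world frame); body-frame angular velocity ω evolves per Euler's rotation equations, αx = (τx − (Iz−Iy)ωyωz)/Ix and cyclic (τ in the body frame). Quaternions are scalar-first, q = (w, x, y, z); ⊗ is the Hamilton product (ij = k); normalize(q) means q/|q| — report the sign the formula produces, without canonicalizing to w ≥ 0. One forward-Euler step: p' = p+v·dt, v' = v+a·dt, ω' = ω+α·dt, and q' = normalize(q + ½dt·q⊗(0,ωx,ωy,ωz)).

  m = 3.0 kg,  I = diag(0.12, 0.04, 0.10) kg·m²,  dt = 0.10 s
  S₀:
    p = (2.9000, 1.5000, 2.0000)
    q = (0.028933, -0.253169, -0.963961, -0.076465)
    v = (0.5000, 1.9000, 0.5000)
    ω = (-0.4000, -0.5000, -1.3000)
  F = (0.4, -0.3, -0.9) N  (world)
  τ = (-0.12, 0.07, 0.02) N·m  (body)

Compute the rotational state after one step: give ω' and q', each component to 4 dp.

ω×(Iω) gyroscopic = (0.0390, 0.0104, -0.0160)
α = I⁻¹(τ − ω×Iω) = (-1.3250, 1.4900, 0.3600)
ω + α·dt = (-0.5325, -0.3510, -1.2640)
Hamilton product q⊗(0,ω) = (-0.6826526, 1.2033436, -0.3130002, -0.2966128)
q' = normalize(q + ½dt·q⊗(0,ω)) = (-0.0052, -0.1925, -0.9770, -0.0911)

ω' = (-0.5325, -0.3510, -1.2640)
q' = (-0.0052, -0.1925, -0.9770, -0.0911)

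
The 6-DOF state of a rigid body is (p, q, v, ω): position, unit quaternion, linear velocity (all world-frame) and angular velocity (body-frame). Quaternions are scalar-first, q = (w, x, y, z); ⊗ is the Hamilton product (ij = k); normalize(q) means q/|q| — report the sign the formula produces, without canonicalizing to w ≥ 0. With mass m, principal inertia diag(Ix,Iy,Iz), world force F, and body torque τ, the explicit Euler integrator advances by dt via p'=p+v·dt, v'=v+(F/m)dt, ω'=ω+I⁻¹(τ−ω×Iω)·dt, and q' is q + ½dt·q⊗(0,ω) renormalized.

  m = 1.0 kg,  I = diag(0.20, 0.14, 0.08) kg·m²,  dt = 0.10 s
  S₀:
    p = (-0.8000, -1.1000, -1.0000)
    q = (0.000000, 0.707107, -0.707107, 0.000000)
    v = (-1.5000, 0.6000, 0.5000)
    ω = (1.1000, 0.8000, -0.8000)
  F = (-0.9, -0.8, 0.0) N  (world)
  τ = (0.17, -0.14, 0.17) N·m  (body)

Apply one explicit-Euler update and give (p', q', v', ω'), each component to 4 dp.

p' = (-0.9500, -1.0400, -0.9500)
q' = (-0.0106, 0.7331, -0.6767, 0.0670)
v' = (-1.5900, 0.5200, 0.5000)
ω' = (1.1658, 0.7754, -0.5215)

a = (-0.9000, -0.8000, 0.0000)
new position p' = (-0.9500, -1.0400, -0.9500)
v + (F/m)dt = (-1.5900, 0.5200, 0.5000)
gyro term ω×Iω = (0.0384, -0.1056, -0.0528)
angular accel α = (0.6580, -0.2457, 2.7850)
ω' = ω + α·dt = (1.1658, 0.7754, -0.5215)
2q̇ = q⊗(0,ω) = (-0.2121321, 0.5656856, 0.5656856, 1.3435033)
q + ½dt·q⊗(0,ω), renormalized = (-0.0106, 0.7331, -0.6767, 0.0670)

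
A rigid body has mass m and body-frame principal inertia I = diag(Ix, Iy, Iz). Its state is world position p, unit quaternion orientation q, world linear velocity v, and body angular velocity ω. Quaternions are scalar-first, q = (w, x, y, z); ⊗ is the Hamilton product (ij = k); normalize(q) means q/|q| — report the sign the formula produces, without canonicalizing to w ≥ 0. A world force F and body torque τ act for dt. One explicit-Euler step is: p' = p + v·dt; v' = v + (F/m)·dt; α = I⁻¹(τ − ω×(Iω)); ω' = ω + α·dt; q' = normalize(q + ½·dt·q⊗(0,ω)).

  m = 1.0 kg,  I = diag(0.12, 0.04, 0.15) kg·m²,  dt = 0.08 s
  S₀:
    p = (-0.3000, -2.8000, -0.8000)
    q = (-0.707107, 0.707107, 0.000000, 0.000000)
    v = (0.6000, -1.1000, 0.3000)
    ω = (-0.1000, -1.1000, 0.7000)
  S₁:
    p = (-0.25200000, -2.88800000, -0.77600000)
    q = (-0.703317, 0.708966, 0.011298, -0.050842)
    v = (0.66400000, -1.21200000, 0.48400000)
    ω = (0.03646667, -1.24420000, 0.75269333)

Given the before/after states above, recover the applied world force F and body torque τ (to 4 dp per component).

F = (0.8000, -1.4000, 2.3000)
τ = (0.1200, -0.0700, 0.0900)

ω₁ − ω₀ = (0.13646667, -0.14420000, 0.05269333)
gyro term ω₀×Iω₀ = (-0.0847, 0.0021, -0.0088)
applied torque τ = (0.1200, -0.0700, 0.0900)
Δv = v₁−v₀ = (0.06400000, -0.11200000, 0.18400000)
F = m·Δv/dt = (0.8000, -1.4000, 2.3000)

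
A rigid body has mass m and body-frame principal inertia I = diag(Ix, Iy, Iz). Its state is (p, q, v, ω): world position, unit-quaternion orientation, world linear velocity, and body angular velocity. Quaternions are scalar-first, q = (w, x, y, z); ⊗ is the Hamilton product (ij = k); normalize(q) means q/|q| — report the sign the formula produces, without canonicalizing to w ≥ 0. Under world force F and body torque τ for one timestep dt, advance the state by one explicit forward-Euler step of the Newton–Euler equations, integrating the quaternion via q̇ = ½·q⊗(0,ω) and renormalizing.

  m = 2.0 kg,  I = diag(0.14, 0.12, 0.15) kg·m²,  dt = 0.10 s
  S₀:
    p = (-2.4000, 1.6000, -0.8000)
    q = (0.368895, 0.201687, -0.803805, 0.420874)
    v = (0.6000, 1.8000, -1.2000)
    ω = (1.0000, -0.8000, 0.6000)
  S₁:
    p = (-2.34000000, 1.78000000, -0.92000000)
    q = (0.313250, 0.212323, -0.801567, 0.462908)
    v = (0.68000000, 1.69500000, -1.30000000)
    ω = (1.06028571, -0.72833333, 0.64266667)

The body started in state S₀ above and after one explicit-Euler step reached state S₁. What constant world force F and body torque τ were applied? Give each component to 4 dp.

F = (1.6000, -2.1000, -2.0000)
τ = (0.0700, 0.0800, 0.0800)

v₁ − v₀ = (0.08000000, -0.10500000, -0.10000000)
F = m·Δv/dt = (1.6000, -2.1000, -2.0000)
ω₁ − ω₀ = (0.06028571, 0.07166667, 0.04266667)
I·α + gyro = (0.0700, 0.0800, 0.0800)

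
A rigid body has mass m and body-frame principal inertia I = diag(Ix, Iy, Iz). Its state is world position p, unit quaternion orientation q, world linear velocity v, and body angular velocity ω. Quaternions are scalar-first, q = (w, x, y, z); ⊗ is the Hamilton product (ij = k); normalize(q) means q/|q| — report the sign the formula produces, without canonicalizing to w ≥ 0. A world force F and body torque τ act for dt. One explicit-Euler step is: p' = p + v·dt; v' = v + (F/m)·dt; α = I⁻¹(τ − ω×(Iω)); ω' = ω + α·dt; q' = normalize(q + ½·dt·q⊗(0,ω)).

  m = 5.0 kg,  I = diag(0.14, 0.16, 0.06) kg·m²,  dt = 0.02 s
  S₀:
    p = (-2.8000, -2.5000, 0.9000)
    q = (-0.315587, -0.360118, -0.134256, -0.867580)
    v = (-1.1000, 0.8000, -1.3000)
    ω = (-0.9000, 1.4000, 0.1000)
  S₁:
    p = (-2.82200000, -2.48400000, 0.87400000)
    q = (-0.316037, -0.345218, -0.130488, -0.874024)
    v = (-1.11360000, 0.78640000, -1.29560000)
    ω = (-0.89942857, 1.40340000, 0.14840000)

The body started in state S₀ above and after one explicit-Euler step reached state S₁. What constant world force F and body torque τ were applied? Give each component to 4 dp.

F = (-3.4000, -3.4000, 1.1000)
τ = (-0.0100, 0.0200, 0.1200)

velocity change Δv = (-0.01360000, -0.01360000, 0.00440000)
F = m·Δv/dt = (-3.4000, -3.4000, 1.1000)
rate change Δω = (0.00057143, 0.00340000, 0.04840000)
τ = I·(Δω/dt) + ω₀×(Iω₀) = (-0.0100, 0.0200, 0.1200)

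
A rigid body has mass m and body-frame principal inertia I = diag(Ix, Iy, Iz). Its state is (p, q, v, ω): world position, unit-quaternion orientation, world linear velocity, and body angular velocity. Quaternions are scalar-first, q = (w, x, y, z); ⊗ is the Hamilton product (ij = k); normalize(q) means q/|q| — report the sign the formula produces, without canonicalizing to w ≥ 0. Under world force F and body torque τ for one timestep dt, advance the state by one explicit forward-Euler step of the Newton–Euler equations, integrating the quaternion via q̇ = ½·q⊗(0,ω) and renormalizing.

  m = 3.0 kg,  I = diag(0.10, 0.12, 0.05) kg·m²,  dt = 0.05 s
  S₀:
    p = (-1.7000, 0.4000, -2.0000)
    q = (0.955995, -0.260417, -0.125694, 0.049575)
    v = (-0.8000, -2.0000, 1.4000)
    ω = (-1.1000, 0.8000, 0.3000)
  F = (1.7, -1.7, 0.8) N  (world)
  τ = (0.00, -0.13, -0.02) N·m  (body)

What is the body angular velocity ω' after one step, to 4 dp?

angular accel α = (0.1680, -0.9458, -0.0480)
ω + α·dt = (-1.0916, 0.7527, 0.2976)

ω' = (-1.0916, 0.7527, 0.2976)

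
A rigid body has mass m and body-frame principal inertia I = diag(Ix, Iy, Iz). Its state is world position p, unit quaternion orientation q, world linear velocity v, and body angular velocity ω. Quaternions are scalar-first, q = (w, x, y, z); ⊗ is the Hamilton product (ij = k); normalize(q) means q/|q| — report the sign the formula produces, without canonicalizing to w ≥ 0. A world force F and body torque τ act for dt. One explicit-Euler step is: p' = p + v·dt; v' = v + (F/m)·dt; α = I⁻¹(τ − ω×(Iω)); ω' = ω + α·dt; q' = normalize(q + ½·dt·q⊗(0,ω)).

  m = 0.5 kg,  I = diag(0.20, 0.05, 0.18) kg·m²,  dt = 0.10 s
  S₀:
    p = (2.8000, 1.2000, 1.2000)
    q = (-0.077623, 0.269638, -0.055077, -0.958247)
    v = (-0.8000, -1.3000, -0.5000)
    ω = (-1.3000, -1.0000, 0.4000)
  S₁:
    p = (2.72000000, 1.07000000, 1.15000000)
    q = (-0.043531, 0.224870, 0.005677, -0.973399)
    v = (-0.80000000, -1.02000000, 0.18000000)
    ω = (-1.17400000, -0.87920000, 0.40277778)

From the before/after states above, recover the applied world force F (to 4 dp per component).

v₁ − v₀ = (0.00000000, 0.28000000, 0.68000000)
applied force F = (0.0000, 1.4000, 3.4000)

F = (0.0000, 1.4000, 3.4000)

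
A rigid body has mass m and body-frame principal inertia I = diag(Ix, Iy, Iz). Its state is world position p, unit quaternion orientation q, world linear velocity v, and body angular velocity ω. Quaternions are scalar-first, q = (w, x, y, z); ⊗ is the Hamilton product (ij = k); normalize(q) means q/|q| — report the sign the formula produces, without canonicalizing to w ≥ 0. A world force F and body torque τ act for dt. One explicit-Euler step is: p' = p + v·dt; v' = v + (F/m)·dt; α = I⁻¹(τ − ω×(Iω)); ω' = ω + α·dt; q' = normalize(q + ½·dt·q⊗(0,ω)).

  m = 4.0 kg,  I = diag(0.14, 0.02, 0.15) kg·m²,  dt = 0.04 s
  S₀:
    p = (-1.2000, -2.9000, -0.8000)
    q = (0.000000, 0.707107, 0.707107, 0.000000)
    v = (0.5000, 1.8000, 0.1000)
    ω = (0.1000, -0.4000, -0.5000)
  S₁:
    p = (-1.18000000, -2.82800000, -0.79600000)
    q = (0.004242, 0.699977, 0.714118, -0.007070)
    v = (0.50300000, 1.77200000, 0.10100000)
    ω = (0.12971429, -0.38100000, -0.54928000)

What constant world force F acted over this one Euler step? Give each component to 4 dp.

v₁ − v₀ = (0.00300000, -0.02800000, 0.00100000)
applied force F = (0.3000, -2.8000, 0.1000)

F = (0.3000, -2.8000, 0.1000)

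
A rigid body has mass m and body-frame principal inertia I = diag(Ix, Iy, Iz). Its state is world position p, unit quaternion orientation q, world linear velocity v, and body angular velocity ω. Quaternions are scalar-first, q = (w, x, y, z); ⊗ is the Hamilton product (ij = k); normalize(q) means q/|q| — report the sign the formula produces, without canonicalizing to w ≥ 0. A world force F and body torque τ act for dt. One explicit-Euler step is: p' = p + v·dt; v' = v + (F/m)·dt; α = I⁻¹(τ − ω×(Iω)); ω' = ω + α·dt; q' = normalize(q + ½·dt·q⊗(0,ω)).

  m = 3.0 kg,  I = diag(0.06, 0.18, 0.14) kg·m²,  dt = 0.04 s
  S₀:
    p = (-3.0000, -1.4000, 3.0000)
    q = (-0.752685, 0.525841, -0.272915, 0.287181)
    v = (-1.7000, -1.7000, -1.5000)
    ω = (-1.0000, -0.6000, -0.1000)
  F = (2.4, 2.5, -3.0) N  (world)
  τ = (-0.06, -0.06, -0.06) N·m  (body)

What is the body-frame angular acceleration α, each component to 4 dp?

α = (-0.9600, -0.2889, -0.9429)

precession coupling ω×(Iω) = (-0.0024, -0.0080, 0.0720)
(τ − ω×Iω)/I = (-0.9600, -0.2889, -0.9429)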